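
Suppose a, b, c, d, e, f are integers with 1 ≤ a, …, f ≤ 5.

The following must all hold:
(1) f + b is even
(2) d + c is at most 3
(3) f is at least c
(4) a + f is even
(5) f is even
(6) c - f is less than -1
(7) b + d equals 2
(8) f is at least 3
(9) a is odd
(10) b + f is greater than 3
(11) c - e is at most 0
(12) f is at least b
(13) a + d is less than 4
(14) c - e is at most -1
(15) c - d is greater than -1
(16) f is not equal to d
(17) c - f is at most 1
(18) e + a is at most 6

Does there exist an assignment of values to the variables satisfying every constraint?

Constraint 9 makes a odd and constraint 5 makes f even, so a + f must be odd. Constraint 4 says a + f is even — contradiction.

Unsatisfiable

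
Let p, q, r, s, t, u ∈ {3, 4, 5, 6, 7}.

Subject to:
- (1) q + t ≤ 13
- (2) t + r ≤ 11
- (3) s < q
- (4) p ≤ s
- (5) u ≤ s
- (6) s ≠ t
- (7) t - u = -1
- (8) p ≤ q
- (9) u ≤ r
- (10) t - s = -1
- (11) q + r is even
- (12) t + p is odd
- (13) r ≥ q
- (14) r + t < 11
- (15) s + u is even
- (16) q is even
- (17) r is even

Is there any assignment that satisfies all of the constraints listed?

The assignment p = 5, q = 6, r = 6, s = 5, t = 4, u = 5 works:
  constraint 1 holds since q + t = 10.
  constraint 2 holds since t + r = 10.
The rest check out directly.

Satisfiable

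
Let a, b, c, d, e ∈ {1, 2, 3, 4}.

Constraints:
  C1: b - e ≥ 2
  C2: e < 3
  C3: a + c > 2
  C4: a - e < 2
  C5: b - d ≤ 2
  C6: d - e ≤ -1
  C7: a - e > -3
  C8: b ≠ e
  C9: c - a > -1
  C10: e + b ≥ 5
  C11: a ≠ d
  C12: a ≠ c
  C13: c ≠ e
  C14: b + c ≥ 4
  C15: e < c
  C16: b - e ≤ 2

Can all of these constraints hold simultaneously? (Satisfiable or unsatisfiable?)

Constraints 1, 5, and 6 give b − e ≥ 2, e − d ≥ 1, d − b ≥ -2.
Adding all 3 inequalities: the left sides telescope to 0, and the right sides sum to 2 + 1 + (-2) = 1. So 0 ≥ 1, which is false.

Unsatisfiable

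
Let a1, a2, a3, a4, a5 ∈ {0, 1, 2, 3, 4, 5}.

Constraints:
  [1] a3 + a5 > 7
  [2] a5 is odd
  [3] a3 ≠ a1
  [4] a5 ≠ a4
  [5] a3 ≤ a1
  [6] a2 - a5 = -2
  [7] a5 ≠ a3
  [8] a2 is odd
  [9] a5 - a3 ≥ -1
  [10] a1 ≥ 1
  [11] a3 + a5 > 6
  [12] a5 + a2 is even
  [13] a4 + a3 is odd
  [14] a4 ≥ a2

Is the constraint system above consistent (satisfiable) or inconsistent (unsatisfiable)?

Satisfiable

Take a1 = 5, a2 = 3, a3 = 4, a4 = 3, a5 = 5. Then constraint 1: a3 + a5 = 9; constraint 6: a2 - a5 = -2; constraint 9: a5 - a3 = 1, and every other listed constraint is also met.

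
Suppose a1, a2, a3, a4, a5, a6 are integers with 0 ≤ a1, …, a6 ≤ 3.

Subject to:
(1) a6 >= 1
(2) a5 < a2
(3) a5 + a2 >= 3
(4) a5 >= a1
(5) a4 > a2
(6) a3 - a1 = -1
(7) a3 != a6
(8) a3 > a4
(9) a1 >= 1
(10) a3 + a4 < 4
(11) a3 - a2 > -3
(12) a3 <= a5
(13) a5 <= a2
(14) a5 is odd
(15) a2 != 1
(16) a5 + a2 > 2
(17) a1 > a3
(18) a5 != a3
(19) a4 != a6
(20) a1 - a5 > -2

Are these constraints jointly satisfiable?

Unsatisfiable

Constraints 2, 4, 5, 8, and 17 give a2 < a4, a4 < a3, a3 < a1, a1 ≤ a5, a5 < a2. Chaining: a2 < a4 < a3 < a1 ≤ a5 < a2, which forces a2 < a2 — impossible.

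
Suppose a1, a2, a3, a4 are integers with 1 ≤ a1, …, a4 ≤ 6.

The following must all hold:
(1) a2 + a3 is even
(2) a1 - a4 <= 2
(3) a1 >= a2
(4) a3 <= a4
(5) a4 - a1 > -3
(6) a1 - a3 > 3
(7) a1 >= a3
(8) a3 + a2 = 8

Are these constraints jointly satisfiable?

Satisfiable

Try a1 = 6, a2 = 6, a3 = 2, a4 = 6.
Check constraint 2: a1 - a4 = 0; constraint 5: a4 - a1 = 0. The remaining constraints are straightforward to verify.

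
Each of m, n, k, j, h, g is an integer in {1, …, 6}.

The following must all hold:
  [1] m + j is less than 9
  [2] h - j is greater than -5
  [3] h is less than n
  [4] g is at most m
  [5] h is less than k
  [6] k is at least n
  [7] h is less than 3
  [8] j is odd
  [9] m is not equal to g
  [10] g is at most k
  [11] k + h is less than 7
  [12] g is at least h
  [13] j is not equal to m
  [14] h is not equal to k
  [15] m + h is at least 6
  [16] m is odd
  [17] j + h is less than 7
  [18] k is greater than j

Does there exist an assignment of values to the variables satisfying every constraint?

Try m = 5, n = 2, k = 5, j = 3, h = 1, g = 4.
Check constraint 1: m + j = 8; constraint 2: h - j = -2. The remaining constraints are straightforward to verify.

Satisfiable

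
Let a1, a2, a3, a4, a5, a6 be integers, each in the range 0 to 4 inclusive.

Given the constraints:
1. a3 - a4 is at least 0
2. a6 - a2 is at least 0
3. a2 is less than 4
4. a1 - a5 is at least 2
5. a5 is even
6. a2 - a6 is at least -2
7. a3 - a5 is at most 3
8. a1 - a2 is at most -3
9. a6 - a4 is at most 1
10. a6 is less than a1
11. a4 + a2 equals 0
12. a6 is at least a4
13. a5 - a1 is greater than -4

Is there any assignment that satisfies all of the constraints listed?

Unsatisfiable

Constraints 1, 2, 4, 7, 8, and 9 give a5 − a3 ≥ -3, a3 − a4 ≥ 0, a4 − a6 ≥ -1, a6 − a2 ≥ 0, a2 − a1 ≥ 3, a1 − a5 ≥ 2.
Adding all 6 inequalities: the left sides telescope to 0, and the right sides sum to (-3) + 0 + (-1) + 0 + 3 + 2 = 1. So 0 ≥ 1, which is false.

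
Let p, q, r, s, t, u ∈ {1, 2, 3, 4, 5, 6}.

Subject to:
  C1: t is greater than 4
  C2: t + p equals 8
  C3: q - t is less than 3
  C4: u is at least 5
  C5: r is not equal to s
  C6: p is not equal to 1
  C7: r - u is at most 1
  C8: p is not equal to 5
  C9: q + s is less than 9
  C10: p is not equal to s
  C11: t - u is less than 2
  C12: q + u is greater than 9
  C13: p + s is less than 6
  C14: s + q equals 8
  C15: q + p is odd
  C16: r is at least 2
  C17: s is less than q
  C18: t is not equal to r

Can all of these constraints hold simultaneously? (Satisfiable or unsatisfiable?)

Satisfiable

The assignment p = 3, q = 6, r = 4, s = 2, t = 5, u = 6 works:
  constraint 2 holds since t + p = 8.
  constraint 3 holds since q - t = 1.
The rest check out directly.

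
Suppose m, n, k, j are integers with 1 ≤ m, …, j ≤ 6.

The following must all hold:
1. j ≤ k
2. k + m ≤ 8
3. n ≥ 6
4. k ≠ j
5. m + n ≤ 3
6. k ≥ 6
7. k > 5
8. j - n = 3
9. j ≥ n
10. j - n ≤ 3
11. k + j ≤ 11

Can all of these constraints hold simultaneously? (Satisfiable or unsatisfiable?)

From constraint 6: k ≥ 6. From constraints 3 and 9: j ≥ n ≥ 6. Hence k + j ≥ 12. But constraint 11 requires k + j ≤ 11, and 11 < 12. Contradiction.

Unsatisfiable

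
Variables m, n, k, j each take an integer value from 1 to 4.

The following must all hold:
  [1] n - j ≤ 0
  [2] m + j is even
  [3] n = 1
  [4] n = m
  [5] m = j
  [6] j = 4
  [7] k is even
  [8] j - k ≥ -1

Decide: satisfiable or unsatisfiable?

Constraint 3 fixes n = 1 and constraint 6 fixes j = 4. Constraints 4 and 5 give n = m = j, so n = j. But 1 ≠ 4 — contradiction.

Unsatisfiable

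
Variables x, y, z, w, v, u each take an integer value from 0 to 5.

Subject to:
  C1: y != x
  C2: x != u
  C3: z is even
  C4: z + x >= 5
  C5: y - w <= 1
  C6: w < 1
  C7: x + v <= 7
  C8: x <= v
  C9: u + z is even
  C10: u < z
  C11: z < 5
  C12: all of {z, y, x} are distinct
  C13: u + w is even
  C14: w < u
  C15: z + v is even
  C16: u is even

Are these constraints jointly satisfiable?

Satisfiable

Take x = 3, y = 0, z = 4, w = 0, v = 4, u = 2. Then constraint 4: z + x = 7; constraint 5: y - w = 0, and every other listed constraint is also met.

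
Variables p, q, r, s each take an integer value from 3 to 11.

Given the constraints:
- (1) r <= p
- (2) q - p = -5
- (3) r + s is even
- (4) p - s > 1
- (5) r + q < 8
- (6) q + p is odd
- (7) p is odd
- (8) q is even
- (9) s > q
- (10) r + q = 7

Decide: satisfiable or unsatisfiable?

Satisfiable

Setting (p, q, r, s) = (9, 4, 3, 5) satisfies everything: constraint 2: q - p = -5; constraint 4: p - s = 4; constraint 5: r + q = 7, and the others follow.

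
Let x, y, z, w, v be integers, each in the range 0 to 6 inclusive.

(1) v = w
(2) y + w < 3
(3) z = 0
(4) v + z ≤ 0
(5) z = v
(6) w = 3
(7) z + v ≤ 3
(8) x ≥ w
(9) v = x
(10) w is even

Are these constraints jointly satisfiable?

Constraint 3 fixes z = 0 and constraint 6 fixes w = 3. Constraints 1 and 5 give z = v = w, so z = w. But 0 ≠ 3 — contradiction.

Unsatisfiable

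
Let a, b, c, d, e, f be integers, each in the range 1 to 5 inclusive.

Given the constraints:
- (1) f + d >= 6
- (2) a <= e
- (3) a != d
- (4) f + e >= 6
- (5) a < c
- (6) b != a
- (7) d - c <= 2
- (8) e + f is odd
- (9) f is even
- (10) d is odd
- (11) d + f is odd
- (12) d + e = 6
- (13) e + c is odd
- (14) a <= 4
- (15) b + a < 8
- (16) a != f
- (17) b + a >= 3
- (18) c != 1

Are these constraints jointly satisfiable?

Satisfiable

One satisfying assignment is a = 2, b = 4, c = 4, d = 3, e = 3, f = 4.
For the less obvious constraints — constraint 1: f + d = 7; constraint 4: f + e = 7 — and the others hold by inspection.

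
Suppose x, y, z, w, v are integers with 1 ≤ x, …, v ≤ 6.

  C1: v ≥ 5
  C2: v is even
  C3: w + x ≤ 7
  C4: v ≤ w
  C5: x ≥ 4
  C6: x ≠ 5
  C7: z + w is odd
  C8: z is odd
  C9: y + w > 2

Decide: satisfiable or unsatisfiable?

Unsatisfiable

From constraints 1 and 4: w ≥ v ≥ 5. From constraint 5: x ≥ 4. Hence w + x ≥ 9. But constraint 3 requires w + x ≤ 7, and 7 < 9. Contradiction.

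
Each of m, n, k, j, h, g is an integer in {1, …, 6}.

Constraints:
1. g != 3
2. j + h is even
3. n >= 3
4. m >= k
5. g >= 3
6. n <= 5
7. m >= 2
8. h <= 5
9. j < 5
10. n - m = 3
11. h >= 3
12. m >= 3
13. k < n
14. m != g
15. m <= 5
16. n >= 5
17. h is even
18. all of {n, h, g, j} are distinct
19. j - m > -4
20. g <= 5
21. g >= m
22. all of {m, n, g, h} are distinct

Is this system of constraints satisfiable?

Unsatisfiable

Constraints 3, 5, 6, 8, 11, 12, 15, and 20 confine each of m, n, g, h to the 3 values {3, …, 5}.
Constraint 22 requires all 4 of them to be distinct, but only 3 values are available — impossible by the pigeonhole principle.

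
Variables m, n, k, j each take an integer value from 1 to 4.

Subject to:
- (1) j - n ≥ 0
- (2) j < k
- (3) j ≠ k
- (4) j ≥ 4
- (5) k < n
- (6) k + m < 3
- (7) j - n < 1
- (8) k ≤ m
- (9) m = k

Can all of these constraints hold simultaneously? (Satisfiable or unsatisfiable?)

Constraints 1, 2, and 5 give j < k, k < n, n ≤ j. Chaining: j < k < n ≤ j, which forces j < j — impossible.

Unsatisfiable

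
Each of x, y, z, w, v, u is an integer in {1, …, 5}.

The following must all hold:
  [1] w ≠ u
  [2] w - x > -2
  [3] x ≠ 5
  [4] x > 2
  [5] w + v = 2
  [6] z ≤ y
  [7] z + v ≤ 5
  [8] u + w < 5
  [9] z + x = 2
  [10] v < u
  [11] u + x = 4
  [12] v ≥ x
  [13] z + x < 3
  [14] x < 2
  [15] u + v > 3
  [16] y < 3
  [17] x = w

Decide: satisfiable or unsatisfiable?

From constraint 4: x ≥ 3. From constraint 14: x ≤ 1. But 1 < 3, so no value of x works.

Unsatisfiable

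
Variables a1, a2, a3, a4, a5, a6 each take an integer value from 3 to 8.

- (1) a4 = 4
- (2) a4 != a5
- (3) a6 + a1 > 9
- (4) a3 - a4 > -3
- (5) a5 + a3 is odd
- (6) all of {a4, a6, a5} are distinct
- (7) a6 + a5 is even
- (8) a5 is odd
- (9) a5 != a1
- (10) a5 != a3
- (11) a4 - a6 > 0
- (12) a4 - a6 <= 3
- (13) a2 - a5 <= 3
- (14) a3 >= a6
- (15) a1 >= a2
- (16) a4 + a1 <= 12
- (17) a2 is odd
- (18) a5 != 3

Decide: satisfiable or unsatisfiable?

Satisfiable

The assignment a1 = 8, a2 = 7, a3 = 4, a4 = 4, a5 = 7, a6 = 3 works:
  constraint 3 holds since a6 + a1 = 11.
  constraint 4 holds since a3 - a4 = 0.
The rest check out directly.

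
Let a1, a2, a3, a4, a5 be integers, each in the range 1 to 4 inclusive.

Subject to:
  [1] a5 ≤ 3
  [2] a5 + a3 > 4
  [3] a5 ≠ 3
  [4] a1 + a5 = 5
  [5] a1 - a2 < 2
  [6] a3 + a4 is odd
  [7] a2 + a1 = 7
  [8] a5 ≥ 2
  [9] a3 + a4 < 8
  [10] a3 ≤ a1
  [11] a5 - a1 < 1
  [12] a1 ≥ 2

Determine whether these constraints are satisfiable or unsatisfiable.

Take a1 = 3, a2 = 4, a3 = 3, a4 = 4, a5 = 2. Then constraint 2: a5 + a3 = 5; constraint 4: a1 + a5 = 5; constraint 5: a1 - a2 = -1, and every other listed constraint is also met.

Satisfiable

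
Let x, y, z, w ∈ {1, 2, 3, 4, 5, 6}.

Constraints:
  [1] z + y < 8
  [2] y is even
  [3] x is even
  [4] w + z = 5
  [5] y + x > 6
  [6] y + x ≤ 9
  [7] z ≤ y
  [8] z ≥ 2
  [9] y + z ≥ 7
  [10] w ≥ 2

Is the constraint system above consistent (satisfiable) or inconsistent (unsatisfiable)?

Take x = 4, y = 4, z = 3, w = 2. Then constraint 1: z + y = 7; constraint 4: w + z = 5, and every other listed constraint is also met.

Satisfiable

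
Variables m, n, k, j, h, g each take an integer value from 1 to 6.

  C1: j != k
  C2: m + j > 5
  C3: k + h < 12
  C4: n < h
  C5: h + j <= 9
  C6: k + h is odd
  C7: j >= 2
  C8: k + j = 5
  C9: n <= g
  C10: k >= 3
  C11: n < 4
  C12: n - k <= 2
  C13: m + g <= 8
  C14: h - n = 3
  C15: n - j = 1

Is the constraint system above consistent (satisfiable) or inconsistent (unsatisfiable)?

Try m = 4, n = 3, k = 3, j = 2, h = 6, g = 3.
Check constraint 2: m + j = 6; constraint 3: k + h = 9. The remaining constraints are straightforward to verify.

Satisfiable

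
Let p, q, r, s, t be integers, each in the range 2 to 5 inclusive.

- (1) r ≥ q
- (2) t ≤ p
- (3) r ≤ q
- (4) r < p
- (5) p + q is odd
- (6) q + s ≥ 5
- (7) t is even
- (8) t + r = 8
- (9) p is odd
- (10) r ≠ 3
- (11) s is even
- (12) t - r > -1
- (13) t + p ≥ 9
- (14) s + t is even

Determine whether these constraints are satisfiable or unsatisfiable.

The assignment p = 5, q = 4, r = 4, s = 2, t = 4 works:
  constraint 6 holds since q + s = 6.
  constraint 8 holds since t + r = 8.
  constraint 12 holds since t - r = 0.
The rest check out directly.

Satisfiable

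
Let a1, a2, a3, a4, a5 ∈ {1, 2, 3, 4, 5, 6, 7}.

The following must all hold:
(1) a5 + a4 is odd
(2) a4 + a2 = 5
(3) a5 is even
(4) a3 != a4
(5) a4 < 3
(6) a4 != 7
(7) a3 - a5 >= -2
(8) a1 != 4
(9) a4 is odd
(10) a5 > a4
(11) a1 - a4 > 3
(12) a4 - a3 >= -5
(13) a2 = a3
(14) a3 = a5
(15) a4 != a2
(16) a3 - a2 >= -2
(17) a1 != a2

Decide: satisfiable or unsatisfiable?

Satisfiable

The assignment a1 = 6, a2 = 4, a3 = 4, a4 = 1, a5 = 4 works:
  constraint 2 holds since a4 + a2 = 5.
  constraint 7 holds since a3 - a5 = 0.
The rest check out directly.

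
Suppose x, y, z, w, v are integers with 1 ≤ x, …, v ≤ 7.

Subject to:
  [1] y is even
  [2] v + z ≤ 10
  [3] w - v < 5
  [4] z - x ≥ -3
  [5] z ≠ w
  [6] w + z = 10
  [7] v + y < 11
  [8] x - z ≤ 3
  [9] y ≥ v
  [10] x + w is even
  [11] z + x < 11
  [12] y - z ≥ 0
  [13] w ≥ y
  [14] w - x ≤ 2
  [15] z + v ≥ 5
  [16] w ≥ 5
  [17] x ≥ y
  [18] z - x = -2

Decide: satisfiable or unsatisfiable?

Satisfiable

One satisfying assignment is x = 6, y = 4, z = 4, w = 6, v = 4.
For the less obvious constraints — constraint 2: v + z = 8; constraint 3: w - v = 2; constraint 4: z - x = -2 — and the others hold by inspection.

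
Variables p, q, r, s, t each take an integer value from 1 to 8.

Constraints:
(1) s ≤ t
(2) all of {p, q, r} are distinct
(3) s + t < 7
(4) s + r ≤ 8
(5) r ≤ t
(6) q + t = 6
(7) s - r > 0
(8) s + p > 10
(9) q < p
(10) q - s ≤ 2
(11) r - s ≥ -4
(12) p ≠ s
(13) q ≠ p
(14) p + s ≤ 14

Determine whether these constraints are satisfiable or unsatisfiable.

Try p = 8, q = 3, r = 2, s = 3, t = 3.
Check constraint 3: s + t = 6; constraint 4: s + r = 5; constraint 6: q + t = 6. The remaining constraints are straightforward to verify.

Satisfiable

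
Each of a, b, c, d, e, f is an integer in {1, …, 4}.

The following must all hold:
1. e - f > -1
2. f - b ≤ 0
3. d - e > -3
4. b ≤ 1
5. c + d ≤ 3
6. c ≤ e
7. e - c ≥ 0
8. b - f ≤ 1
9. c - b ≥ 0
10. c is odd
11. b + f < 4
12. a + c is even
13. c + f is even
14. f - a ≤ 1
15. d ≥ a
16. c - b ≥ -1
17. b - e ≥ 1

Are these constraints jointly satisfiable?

Constraints 7, 9, and 17 give c − b ≥ 0, b − e ≥ 1, e − c ≥ 0.
Adding all 3 inequalities: the left sides telescope to 0, and the right sides sum to 0 + 1 + 0 = 1. So 0 ≥ 1, which is false.

Unsatisfiable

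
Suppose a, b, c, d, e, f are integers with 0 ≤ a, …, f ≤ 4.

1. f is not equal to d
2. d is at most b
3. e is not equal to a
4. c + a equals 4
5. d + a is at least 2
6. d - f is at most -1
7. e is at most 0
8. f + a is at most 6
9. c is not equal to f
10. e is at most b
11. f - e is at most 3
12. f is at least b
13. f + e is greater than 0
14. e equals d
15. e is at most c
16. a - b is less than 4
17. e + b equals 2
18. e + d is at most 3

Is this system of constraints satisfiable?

The assignment a = 3, b = 2, c = 1, d = 0, e = 0, f = 3 works:
  constraint 4 holds since c + a = 4.
  constraint 5 holds since d + a = 3.
The rest check out directly.

Satisfiable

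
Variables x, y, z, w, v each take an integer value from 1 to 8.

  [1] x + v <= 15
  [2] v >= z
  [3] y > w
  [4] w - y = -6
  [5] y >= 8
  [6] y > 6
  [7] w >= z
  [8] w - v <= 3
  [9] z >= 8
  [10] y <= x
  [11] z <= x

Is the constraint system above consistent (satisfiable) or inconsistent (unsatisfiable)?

From constraints 5 and 10: x ≥ y ≥ 8. From constraints 2 and 9: v ≥ z ≥ 8. Hence x + v ≥ 16. But constraint 1 requires x + v ≤ 15, and 15 < 16. Contradiction.

Unsatisfiable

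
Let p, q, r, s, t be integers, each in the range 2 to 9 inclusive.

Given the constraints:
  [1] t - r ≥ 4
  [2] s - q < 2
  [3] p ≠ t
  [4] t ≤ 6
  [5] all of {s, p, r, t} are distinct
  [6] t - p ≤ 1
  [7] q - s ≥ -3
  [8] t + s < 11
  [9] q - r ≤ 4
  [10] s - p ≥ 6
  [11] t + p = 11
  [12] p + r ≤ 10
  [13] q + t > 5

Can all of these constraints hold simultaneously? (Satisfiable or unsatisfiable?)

Unsatisfiable

Constraints 1, 6, 7, 9, and 10 give q − s ≥ -3, s − p ≥ 6, p − t ≥ -1, t − r ≥ 4, r − q ≥ -4.
Adding all 5 inequalities: the left sides telescope to 0, and the right sides sum to (-3) + 6 + (-1) + 4 + (-4) = 2. So 0 ≥ 2, which is false.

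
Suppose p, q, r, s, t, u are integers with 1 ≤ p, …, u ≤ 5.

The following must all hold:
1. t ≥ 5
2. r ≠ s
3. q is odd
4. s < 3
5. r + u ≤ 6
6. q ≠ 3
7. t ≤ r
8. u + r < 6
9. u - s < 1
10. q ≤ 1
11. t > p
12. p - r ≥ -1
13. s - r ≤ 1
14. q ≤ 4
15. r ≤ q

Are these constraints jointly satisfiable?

From constraints 1 and 7: r ≥ t and t ≥ 5, so r ≥ 5. From constraints 14 and 15: r ≤ q and q ≤ 4, so r ≤ 4. But 4 < 5, so no value of r works.

Unsatisfiable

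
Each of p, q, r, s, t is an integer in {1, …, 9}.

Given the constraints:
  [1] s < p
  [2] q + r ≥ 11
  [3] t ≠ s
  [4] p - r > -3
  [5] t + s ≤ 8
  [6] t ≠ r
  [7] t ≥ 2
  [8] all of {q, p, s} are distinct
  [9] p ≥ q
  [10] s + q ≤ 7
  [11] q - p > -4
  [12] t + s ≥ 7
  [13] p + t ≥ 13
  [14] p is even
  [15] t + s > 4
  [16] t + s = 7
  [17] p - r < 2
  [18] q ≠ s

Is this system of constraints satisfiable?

One satisfying assignment is p = 8, q = 5, r = 9, s = 2, t = 5.
For the less obvious constraints — constraint 2: q + r = 14; constraint 4: p - r = -1 — and the others hold by inspection.

Satisfiable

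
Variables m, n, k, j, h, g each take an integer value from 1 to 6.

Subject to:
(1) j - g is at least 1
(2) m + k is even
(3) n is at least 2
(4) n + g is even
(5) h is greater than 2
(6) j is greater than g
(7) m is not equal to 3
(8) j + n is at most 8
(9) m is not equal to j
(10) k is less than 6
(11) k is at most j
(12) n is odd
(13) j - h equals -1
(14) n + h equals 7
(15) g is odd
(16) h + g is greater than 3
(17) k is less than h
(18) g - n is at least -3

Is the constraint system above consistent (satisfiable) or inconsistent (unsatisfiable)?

Setting (m, n, k, j, h, g) = (1, 3, 3, 3, 4, 1) satisfies everything: constraint 1: j - g = 2; constraint 8: j + n = 6; constraint 13: j - h = -1, and the others follow.

Satisfiable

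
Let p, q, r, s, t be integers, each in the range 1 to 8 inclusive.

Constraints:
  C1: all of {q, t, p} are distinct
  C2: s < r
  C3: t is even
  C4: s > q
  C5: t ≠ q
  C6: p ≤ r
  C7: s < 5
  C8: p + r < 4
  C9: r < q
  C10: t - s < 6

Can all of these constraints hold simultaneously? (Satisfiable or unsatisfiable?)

Unsatisfiable

Constraints 2, 4, and 9 give r < q, q < s, s < r. Chaining: r < q < s < r, which forces r < r — impossible.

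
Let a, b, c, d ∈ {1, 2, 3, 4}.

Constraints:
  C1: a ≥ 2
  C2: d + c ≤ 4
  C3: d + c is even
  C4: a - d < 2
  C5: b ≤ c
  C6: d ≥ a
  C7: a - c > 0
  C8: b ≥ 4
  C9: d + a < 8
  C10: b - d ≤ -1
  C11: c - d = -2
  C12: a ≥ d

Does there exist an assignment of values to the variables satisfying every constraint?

From constraints 1 and 6: d ≥ a ≥ 2. From constraints 5 and 8: c ≥ b ≥ 4. Hence d + c ≥ 6. But constraint 2 requires d + c ≤ 4, and 4 < 6. Contradiction.

Unsatisfiable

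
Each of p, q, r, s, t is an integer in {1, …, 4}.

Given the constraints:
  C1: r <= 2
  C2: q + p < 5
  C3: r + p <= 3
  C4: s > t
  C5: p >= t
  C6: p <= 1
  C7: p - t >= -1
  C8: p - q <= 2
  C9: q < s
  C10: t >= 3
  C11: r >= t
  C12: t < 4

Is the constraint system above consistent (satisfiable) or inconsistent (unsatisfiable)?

Unsatisfiable

From constraints 10 and 11: r ≥ t and t ≥ 3, so r ≥ 3. From constraint 1: r ≤ 2. But 2 < 3, so no value of r works.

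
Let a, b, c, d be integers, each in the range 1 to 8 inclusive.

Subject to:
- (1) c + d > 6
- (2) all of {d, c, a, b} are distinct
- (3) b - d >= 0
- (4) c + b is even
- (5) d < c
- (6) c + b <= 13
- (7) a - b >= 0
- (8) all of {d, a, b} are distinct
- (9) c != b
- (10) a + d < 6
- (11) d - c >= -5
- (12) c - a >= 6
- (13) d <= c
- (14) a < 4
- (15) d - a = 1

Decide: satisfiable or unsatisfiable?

Unsatisfiable

Constraints 3, 7, 11, and 12 give c − a ≥ 6, a − b ≥ 0, b − d ≥ 0, d − c ≥ -5.
Adding all 4 inequalities: the left sides telescope to 0, and the right sides sum to 6 + 0 + 0 + (-5) = 1. So 0 ≥ 1, which is false.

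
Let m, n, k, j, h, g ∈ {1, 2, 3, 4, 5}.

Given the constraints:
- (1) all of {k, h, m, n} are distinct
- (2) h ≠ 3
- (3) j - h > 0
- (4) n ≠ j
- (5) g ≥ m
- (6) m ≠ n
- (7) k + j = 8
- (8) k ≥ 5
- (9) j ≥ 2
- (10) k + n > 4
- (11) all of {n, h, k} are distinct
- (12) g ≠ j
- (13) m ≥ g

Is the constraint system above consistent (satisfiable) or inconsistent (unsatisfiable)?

Satisfiable

Take m = 4, n = 2, k = 5, j = 3, h = 1, g = 4. Then constraint 3: j - h = 2; constraint 7: k + j = 8; constraint 10: k + n = 7, and every other listed constraint is also met.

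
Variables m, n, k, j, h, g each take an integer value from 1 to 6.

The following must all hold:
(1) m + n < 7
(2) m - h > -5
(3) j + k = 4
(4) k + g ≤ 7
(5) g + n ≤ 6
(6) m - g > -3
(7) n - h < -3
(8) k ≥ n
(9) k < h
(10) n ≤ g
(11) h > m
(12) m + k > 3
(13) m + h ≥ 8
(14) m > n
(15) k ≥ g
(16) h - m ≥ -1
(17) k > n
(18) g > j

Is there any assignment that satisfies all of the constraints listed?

Setting (m, n, k, j, h, g) = (3, 1, 3, 1, 5, 3) satisfies everything: constraint 1: m + n = 4; constraint 2: m - h = -2; constraint 3: j + k = 4, and the others follow.

Satisfiable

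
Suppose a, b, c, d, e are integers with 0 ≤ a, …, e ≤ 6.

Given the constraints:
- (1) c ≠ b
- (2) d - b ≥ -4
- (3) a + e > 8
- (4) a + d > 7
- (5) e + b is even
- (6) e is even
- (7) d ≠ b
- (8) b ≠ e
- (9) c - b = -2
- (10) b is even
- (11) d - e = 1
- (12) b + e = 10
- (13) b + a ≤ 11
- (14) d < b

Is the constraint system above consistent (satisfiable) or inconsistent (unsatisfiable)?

One satisfying assignment is a = 5, b = 6, c = 4, d = 5, e = 4.
For the less obvious constraints — constraint 2: d - b = -1; constraint 3: a + e = 9; constraint 4: a + d = 10 — and the others hold by inspection.

Satisfiable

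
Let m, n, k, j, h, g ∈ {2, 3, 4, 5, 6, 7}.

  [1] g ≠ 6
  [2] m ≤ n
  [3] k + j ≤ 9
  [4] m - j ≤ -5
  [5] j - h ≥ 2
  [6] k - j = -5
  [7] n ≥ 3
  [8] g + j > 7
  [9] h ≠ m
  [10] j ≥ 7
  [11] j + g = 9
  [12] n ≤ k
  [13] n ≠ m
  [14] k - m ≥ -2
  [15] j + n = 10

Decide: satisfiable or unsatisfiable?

Unsatisfiable

From constraints 7 and 12: k ≥ n ≥ 3. From constraint 10: j ≥ 7. Hence k + j ≥ 10. But constraint 3 requires k + j ≤ 9, and 9 < 10. Contradiction.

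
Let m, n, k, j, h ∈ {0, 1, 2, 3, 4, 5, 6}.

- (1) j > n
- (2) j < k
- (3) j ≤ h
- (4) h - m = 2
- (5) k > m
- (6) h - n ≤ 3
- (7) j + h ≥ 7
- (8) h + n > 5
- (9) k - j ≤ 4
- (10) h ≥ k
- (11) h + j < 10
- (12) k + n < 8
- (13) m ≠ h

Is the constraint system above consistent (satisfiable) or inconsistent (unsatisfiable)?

Take m = 2, n = 2, k = 4, j = 3, h = 4. Then constraint 4: h - m = 2; constraint 6: h - n = 2; constraint 7: j + h = 7, and every other listed constraint is also met.

Satisfiable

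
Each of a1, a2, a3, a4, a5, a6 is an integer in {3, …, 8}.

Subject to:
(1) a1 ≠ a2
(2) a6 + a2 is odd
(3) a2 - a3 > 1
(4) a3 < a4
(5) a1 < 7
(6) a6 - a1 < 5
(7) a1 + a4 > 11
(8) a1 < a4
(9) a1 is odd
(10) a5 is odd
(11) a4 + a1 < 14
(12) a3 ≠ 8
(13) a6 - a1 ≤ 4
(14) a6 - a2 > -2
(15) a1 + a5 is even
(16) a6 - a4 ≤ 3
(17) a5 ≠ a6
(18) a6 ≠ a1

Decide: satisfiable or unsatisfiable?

Satisfiable

One satisfying assignment is a1 = 5, a2 = 7, a3 = 3, a4 = 8, a5 = 3, a6 = 8.
For the less obvious constraints — constraint 3: a2 - a3 = 4; constraint 6: a6 - a1 = 3 — and the others hold by inspection.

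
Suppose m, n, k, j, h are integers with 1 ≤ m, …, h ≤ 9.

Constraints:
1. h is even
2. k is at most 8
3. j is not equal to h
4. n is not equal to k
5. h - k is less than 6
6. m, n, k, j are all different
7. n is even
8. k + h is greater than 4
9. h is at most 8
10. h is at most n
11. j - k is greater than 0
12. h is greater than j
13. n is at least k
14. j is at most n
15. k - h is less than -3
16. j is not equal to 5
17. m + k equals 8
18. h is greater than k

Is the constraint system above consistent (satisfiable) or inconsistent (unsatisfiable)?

The assignment m = 7, n = 6, k = 1, j = 3, h = 6 works:
  constraint 5 holds since h - k = 5.
  constraint 8 holds since k + h = 7.
  constraint 11 holds since j - k = 2.
The rest check out directly.

Satisfiable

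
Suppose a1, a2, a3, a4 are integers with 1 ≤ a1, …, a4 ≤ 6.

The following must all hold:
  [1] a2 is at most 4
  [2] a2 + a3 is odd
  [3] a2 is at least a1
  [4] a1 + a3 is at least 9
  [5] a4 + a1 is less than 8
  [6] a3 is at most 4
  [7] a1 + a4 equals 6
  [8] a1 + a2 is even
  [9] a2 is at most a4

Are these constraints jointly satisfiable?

Unsatisfiable

From constraints 1 and 3: a1 ≤ a2 ≤ 4. From constraint 6: a3 ≤ 4. Hence a1 + a3 ≤ 8. But constraint 4 requires a1 + a3 ≥ 9, and 9 > 8. Contradiction.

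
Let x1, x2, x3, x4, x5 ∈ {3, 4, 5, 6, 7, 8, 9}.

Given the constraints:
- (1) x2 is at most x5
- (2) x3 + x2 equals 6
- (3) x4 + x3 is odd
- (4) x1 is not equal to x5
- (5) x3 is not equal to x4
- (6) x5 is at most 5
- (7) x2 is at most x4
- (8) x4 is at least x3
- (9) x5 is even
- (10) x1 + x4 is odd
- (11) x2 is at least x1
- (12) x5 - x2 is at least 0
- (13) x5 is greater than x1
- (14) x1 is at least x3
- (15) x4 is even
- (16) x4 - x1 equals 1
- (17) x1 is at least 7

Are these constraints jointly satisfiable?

Unsatisfiable

From constraints 11 and 17: x2 ≥ x1 and x1 ≥ 7, so x2 ≥ 7. From constraints 1 and 6: x2 ≤ x5 and x5 ≤ 5, so x2 ≤ 5. But 5 < 7, so no value of x2 works.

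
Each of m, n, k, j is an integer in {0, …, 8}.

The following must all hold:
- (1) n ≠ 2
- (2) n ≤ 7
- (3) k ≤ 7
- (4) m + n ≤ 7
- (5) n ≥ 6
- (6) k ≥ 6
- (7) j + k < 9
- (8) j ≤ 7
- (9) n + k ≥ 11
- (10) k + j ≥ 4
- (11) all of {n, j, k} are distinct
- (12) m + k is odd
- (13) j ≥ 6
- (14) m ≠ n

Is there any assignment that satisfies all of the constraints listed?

Constraints 2, 3, 5, 6, 8, and 13 confine each of n, j, k to the 2 values {6, 7}.
Constraint 11 requires all 3 of them to be distinct, but only 2 values are available — impossible by the pigeonhole principle.

Unsatisfiable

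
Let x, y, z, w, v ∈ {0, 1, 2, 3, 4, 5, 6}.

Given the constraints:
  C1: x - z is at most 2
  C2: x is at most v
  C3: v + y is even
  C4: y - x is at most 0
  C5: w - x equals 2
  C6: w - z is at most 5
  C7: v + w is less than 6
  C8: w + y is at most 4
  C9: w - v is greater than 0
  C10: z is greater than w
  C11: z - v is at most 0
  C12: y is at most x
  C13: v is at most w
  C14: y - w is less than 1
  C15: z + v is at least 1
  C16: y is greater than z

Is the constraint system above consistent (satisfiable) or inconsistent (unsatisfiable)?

Unsatisfiable

Constraints 2, 10, 12, 13, and 16 give w < z, z < y, y ≤ x, x ≤ v, v ≤ w. Chaining: w < z < y ≤ x ≤ v ≤ w, which forces w < w — impossible.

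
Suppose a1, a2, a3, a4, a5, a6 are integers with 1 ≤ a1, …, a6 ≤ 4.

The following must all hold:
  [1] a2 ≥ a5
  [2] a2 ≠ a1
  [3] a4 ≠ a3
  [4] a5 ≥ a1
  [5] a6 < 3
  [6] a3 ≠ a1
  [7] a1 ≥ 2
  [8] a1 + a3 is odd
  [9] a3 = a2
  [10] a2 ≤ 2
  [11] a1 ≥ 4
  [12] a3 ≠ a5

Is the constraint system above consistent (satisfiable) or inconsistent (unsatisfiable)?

Unsatisfiable

From constraints 4 and 11: a5 ≥ a1 and a1 ≥ 4, so a5 ≥ 4. From constraints 1 and 10: a5 ≤ a2 and a2 ≤ 2, so a5 ≤ 2. But 2 < 4, so no value of a5 works.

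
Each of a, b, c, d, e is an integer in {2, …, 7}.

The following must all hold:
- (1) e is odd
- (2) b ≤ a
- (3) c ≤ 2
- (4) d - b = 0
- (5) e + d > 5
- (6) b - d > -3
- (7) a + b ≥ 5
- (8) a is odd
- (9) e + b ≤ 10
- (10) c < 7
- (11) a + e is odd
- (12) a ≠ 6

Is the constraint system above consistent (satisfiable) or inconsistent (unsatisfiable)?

Constraint 8 makes a odd and constraint 1 makes e odd, so a + e must be even. Constraint 11 says a + e is odd — contradiction.

Unsatisfiable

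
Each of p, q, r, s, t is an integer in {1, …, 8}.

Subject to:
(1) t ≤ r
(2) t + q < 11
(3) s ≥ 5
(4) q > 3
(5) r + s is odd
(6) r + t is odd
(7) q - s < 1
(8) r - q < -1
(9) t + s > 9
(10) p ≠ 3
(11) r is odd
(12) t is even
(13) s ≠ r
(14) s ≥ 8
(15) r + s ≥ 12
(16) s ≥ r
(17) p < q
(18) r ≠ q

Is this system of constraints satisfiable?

Satisfiable

The assignment p = 4, q = 7, r = 5, s = 8, t = 2 works:
  constraint 2 holds since t + q = 9.
  constraint 7 holds since q - s = -1.
  constraint 8 holds since r - q = -2.
The rest check out directly.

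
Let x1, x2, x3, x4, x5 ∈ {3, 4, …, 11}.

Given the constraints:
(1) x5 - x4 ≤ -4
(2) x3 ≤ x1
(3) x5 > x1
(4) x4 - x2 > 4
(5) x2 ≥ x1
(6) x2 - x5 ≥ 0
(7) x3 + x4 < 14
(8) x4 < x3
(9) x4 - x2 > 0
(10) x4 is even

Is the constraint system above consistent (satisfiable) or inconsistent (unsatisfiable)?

Constraints 2, 3, 6, 8, and 9 give x4 < x3, x3 ≤ x1, x1 < x5, x5 ≤ x2, x2 < x4. Chaining: x4 < x3 ≤ x1 < x5 ≤ x2 < x4, which forces x4 < x4 — impossible.

Unsatisfiable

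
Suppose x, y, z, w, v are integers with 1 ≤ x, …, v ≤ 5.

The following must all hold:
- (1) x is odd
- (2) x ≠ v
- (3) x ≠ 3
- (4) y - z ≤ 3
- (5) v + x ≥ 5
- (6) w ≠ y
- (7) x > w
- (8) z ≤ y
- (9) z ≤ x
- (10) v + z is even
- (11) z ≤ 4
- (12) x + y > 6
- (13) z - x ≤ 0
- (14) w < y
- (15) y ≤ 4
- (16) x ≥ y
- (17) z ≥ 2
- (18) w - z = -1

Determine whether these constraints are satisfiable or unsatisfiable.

The assignment x = 5, y = 3, z = 2, w = 1, v = 2 works:
  constraint 4 holds since y - z = 1.
  constraint 5 holds since v + x = 7.
The rest check out directly.

Satisfiable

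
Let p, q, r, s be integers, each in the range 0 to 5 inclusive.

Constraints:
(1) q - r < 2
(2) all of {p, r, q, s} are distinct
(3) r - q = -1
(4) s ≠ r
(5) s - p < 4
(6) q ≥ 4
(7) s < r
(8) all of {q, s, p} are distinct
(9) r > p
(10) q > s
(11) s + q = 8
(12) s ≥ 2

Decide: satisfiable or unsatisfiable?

One satisfying assignment is p = 1, q = 5, r = 4, s = 3.
For the less obvious constraints — constraint 1: q - r = 1; constraint 3: r - q = -1 — and the others hold by inspection.

Satisfiable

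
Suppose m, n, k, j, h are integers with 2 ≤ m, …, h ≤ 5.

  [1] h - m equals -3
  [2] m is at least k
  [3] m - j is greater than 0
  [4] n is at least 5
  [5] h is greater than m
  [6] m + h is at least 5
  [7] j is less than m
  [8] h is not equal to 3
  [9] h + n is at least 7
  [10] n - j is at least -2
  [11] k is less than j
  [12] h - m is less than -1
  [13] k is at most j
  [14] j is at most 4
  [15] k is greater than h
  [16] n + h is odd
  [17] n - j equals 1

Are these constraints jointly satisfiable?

Unsatisfiable

Constraints 5, 7, 11, and 15 give k < j, j < m, m < h, h < k. Chaining: k < j < m < h < k, which forces k < k — impossible.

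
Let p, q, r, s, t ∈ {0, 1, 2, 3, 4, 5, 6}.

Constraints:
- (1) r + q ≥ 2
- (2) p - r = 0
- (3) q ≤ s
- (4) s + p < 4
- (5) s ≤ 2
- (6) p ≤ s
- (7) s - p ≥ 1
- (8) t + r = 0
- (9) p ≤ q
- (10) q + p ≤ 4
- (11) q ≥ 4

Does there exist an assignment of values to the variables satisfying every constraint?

Unsatisfiable

From constraints 3 and 11: s ≥ q and q ≥ 4, so s ≥ 4. From constraint 5: s ≤ 2. But 2 < 4, so no value of s works.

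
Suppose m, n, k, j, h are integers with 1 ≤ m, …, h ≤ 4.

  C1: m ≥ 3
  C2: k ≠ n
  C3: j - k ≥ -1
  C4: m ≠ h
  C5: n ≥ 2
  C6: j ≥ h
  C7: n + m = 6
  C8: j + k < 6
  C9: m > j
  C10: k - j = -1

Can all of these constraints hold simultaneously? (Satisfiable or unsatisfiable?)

Try m = 4, n = 2, k = 1, j = 2, h = 2.
Check constraint 3: j - k = 1; constraint 7: n + m = 6; constraint 8: j + k = 3. The remaining constraints are straightforward to verify.

Satisfiable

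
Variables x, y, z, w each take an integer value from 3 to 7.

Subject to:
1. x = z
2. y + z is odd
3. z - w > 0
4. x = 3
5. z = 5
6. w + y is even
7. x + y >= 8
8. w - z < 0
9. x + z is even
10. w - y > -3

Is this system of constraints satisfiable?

Constraint 4 fixes x = 3 and constraint 5 fixes z = 5, but constraint 1 requires x = z. Since 3 ≠ 5, contradiction.

Unsatisfiable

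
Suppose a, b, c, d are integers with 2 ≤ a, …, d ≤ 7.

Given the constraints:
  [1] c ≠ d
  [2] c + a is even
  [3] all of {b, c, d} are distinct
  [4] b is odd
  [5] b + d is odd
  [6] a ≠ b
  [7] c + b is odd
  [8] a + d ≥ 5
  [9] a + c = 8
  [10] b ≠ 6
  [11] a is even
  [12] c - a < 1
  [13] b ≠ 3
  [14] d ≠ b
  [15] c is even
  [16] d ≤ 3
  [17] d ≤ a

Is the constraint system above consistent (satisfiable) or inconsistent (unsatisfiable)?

One satisfying assignment is a = 4, b = 7, c = 4, d = 2.
For the less obvious constraints — constraint 8: a + d = 6; constraint 9: a + c = 8; constraint 12: c - a = 0 — and the others hold by inspection.

Satisfiable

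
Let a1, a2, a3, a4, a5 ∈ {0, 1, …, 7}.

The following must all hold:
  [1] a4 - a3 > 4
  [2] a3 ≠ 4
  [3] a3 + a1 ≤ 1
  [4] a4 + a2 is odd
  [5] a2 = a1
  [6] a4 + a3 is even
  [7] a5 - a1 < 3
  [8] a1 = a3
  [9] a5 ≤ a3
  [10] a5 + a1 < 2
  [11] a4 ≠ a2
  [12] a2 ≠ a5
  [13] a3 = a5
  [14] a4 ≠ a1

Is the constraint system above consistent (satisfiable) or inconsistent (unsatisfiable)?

Unsatisfiable

From constraints 5, 8, and 13, a2 = a1 = a3 = a5, so a2 = a5. But constraint 12 says a2 ≠ a5. Contradiction.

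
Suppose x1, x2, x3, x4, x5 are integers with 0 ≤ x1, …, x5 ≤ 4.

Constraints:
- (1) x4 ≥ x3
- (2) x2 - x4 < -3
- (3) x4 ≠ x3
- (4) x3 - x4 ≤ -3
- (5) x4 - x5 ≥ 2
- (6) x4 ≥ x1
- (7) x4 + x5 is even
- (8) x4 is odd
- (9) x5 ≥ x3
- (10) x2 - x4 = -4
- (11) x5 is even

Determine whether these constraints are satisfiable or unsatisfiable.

Unsatisfiable

Constraint 8 makes x4 odd and constraint 11 makes x5 even, so x4 + x5 must be odd. Constraint 7 says x4 + x5 is even — contradiction.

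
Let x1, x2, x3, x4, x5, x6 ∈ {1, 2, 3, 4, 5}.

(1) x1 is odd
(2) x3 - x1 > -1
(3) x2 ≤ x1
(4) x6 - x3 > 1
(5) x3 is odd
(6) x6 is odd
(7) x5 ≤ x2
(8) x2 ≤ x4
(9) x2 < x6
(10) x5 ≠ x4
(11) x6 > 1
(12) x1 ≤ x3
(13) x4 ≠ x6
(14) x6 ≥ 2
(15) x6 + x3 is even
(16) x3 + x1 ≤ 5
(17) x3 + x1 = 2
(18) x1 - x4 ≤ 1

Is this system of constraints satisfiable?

Try x1 = 1, x2 = 1, x3 = 1, x4 = 3, x5 = 1, x6 = 5.
Check constraint 2: x3 - x1 = 0; constraint 4: x6 - x3 = 4. The remaining constraints are straightforward to verify.

Satisfiable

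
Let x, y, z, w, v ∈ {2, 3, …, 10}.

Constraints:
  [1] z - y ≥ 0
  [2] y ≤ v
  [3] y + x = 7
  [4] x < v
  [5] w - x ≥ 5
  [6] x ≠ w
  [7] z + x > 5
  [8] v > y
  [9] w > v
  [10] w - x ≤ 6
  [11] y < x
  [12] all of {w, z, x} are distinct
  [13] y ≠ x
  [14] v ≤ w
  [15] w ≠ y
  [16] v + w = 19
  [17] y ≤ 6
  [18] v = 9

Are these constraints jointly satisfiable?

Satisfiable

One satisfying assignment is x = 4, y = 3, z = 3, w = 10, v = 9.
For the less obvious constraints — constraint 1: z - y = 0; constraint 3: y + x = 7; constraint 5: w - x = 6 — and the others hold by inspection.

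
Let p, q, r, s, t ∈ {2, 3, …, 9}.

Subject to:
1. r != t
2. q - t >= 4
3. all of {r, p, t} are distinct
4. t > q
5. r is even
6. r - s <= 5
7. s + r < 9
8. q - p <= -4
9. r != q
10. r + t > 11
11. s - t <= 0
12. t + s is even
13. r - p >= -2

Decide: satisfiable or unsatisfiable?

Unsatisfiable

Constraints 2, 6, 8, 11, and 13 give q − t ≥ 4, t − s ≥ 0, s − r ≥ -5, r − p ≥ -2, p − q ≥ 4.
Adding all 5 inequalities: the left sides telescope to 0, and the right sides sum to 4 + 0 + (-5) + (-2) + 4 = 1. So 0 ≥ 1, which is false.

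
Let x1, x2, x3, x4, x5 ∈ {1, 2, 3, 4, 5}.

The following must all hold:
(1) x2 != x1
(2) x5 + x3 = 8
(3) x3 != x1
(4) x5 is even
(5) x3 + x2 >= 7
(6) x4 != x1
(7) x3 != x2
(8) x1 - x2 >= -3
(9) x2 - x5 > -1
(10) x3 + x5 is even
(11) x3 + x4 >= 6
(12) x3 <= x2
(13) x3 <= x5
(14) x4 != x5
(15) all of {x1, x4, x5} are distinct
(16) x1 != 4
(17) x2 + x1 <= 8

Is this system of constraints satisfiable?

Satisfiable

Try x1 = 2, x2 = 5, x3 = 4, x4 = 3, x5 = 4.
Check constraint 2: x5 + x3 = 8; constraint 5: x3 + x2 = 9. The remaining constraints are straightforward to verify.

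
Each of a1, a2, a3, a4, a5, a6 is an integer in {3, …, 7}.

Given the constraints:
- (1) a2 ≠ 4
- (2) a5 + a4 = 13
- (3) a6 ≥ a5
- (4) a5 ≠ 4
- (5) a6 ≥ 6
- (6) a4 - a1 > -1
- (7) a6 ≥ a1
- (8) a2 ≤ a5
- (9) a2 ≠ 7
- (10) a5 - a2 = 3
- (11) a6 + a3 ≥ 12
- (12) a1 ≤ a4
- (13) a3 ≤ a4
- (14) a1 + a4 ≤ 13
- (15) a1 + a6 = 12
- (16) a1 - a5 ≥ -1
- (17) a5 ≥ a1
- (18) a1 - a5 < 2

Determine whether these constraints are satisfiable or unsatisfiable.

Try a1 = 6, a2 = 3, a3 = 6, a4 = 7, a5 = 6, a6 = 6.
Check constraint 2: a5 + a4 = 13; constraint 6: a4 - a1 = 1; constraint 10: a5 - a2 = 3. The remaining constraints are straightforward to verify.

Satisfiable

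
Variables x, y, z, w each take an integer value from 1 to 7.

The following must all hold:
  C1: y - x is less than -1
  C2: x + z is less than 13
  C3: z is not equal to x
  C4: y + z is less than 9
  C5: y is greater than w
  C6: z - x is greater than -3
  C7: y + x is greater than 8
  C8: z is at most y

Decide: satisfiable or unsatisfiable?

Satisfiable

The assignment x = 6, y = 4, z = 4, w = 2 works:
  constraint 1 holds since y - x = -2.
  constraint 2 holds since x + z = 10.
  constraint 4 holds since y + z = 8.
The rest check out directly.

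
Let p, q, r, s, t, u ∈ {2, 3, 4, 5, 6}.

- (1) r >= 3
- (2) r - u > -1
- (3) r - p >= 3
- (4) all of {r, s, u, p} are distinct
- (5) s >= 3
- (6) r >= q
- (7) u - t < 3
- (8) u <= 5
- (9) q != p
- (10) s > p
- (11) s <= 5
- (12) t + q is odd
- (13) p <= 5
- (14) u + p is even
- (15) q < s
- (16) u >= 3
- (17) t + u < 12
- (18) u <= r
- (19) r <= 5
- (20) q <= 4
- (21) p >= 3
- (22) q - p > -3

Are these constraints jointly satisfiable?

Constraints 1, 5, 8, 11, 13, 16, 19, and 21 confine each of r, s, u, p to the 3 values {3, …, 5}.
Constraint 4 requires all 4 of them to be distinct, but only 3 values are available — impossible by the pigeonhole principle.

Unsatisfiable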